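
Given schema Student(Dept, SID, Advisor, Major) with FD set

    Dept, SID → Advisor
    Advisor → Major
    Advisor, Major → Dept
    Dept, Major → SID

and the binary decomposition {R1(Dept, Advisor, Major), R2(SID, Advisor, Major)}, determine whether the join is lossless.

Yes

Common attributes: R1 ∩ R2 = {Advisor, Major}.
Closure of {Advisor, Major}: Advisor, Major → Dept applies, adding Dept; Dept, Major → SID applies, adding SID. So (Advisor, Major)⁺ = {Dept, SID, Advisor, Major}.
This closure contains every attribute of R1, so R1 ∩ R2 → R1. The join is lossless.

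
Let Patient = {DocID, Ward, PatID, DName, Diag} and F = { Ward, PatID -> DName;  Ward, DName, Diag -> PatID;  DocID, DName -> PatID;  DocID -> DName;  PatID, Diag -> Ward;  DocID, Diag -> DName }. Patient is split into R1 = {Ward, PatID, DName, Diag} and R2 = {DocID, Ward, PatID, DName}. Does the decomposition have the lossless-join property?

Common attributes: R1 ∩ R2 = {Ward, PatID, DName}.
No dependency enlarges {Ward, PatID, DName}, so (Ward, PatID, DName)⁺ = {Ward, PatID, DName}.
The closure contains neither all of R1 = {Ward, PatID, DName, Diag} nor all of R2 = {DocID, Ward, PatID, DName}, so the common attributes are not a superkey of either fragment. The join is lossy.

No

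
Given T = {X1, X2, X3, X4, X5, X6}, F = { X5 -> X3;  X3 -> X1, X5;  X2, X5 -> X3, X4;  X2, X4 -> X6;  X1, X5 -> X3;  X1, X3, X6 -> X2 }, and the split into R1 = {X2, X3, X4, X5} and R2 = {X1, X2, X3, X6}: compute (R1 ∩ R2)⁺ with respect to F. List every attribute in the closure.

X1, X2, X3, X4, X5, X6

R1 ∩ R2 = {X2, X3}.
X3 → X1, X5 applies, adding X1, X5
X2, X5 → X3, X4 applies, adding X4
X2, X4 → X6 applies, adding X6
Closure: {X1, X2, X3, X4, X5, X6}.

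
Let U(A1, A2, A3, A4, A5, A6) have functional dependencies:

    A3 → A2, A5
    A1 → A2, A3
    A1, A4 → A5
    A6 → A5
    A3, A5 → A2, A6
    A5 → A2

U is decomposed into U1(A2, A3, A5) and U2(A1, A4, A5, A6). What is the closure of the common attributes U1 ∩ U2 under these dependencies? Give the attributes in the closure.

A2, A5

U1 ∩ U2 = {A5}.
A5 → A2 applies, adding A2
Closure: {A2, A5}.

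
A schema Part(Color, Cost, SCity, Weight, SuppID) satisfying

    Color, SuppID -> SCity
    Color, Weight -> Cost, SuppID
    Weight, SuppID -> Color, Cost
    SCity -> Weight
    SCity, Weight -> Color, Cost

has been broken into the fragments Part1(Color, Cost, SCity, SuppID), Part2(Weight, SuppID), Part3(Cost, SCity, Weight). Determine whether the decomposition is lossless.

Yes

Chase test. Columns are Color, Cost, SCity, Weight, SuppID; row i has aⱼ where attribute j ∈ Parti, else bᵢⱼ.
Initial tableau (one row per fragment):
  row 1: a1 a2 a3 b14 a5
  row 2: b21 b22 b23 a4 a5
  row 3: b31 a2 a3 a4 b35
Rows 1 and 3 agree on SCity; apply SCity→Weight and equate their Weight entries.
Rows 1 and 3 agree on SCity, Weight; apply SCity, Weight→Color, Cost and equate their Color, Cost entries.
Rows 1 and 3 agree on Color, Weight; apply Color, Weight→Cost, SuppID and equate their Cost, SuppID entries.
Rows 1 and 2 agree on Weight, SuppID; apply Weight, SuppID→Color, Cost and equate their Color, Cost entries.
Rows 1 and 2 agree on Color, SuppID; apply Color, SuppID→SCity and equate their SCity entries.
Row 1 is now all distinguished symbols — the join is lossless.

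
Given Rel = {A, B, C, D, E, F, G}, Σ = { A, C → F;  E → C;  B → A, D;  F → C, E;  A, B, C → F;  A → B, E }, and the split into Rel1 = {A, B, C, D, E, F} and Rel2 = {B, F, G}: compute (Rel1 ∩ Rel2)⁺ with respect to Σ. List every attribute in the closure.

Rel1 ∩ Rel2 = {B, F}.
B → A, D applies, adding A, D
F → C, E applies, adding C, E
Closure: {A, B, C, D, E, F}.

A, B, C, D, E, F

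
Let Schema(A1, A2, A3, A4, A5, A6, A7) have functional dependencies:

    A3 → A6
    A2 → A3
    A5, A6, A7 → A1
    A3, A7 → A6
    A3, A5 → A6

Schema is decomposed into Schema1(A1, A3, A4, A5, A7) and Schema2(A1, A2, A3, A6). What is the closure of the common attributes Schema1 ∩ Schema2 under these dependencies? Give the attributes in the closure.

Schema1 ∩ Schema2 = {A1, A3}.
A3 → A6 applies, adding A6
Closure: {A1, A3, A6}.

A1, A3, A6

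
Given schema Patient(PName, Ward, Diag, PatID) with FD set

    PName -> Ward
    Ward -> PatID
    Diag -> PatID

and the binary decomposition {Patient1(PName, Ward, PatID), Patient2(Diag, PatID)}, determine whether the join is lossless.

Common attributes: Patient1 ∩ Patient2 = {PatID}.
No dependency enlarges {PatID}, so (PatID)⁺ = {PatID}.
The closure contains neither all of Patient1 = {PName, Ward, PatID} nor all of Patient2 = {Diag, PatID}, so the common attributes are not a superkey of either fragment. The join is lossy.

No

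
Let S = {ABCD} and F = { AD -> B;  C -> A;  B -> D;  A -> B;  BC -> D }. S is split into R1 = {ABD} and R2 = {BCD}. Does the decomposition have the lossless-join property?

No

Common attributes: R1 ∩ R2 = {BD}.
No dependency enlarges {BD}, so (BD)⁺ = {BD}.
The closure contains neither all of R1 = {ABD} nor all of R2 = {BCD}, so the common attributes are not a superkey of either fragment. The join is lossy.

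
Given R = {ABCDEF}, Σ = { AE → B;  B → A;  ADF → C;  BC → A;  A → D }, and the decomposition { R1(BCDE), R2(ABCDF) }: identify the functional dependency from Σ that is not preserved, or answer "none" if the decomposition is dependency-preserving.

Check AE → B: no single fragment contains all of {ABE}, and the restricted closure of {AE} across the fragments never reaches {B}.
B → A is preserved.
ADF → C is preserved.
BC → A is preserved.
A → D is preserved.

AE → B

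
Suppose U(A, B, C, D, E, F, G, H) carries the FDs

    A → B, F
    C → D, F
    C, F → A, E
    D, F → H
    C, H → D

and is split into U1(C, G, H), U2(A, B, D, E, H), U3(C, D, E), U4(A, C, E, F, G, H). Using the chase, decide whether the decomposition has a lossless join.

Yes

Chase test. Columns are A, B, C, D, E, F, G, H; row i has aⱼ where attribute j ∈ Ui, else bᵢⱼ.
Initial tableau (one row per fragment):
  row 1: b11 b12 a3 b14 b15 b16 a7 a8
  row 2: a1 a2 b23 a4 a5 b26 b27 a8
  row 3: b31 b32 a3 a4 a5 b36 b37 b38
  row 4: a1 b42 a3 b44 a5 a6 a7 a8
Rows 2 and 4 agree on A; apply A→B, F and equate their B, F entries.
Rows 1 and 3 agree on C; apply C→D, F and equate their D, F entries.
Rows 1 and 4 agree on C; apply C→D, F and equate their D, F entries.
Rows 1 and 3 agree on C, F; apply C, F→A, E and equate their A, E entries.
Rows 1 and 4 agree on C, F; apply C, F→A, E and equate their A, E entries.
Rows 1 and 3 agree on D, F; apply D, F→H and equate their H entries.
Rows 1 and 2 agree on A; apply A→B, F and equate their B, F entries.
Rows 1 and 3 agree on A; apply A→B, F and equate their B, F entries.
Row 1 is now all distinguished symbols — the join is lossless.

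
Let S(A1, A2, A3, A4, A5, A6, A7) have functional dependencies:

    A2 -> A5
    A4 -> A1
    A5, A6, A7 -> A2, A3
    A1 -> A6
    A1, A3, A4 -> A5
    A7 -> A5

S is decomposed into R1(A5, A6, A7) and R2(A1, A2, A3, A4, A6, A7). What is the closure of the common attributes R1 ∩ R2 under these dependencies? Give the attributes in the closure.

A2, A3, A5, A6, A7

R1 ∩ R2 = {A6, A7}.
A7 → A5 applies, adding A5
A5, A6, A7 → A2, A3 applies, adding A2, A3
Closure: {A2, A3, A5, A6, A7}.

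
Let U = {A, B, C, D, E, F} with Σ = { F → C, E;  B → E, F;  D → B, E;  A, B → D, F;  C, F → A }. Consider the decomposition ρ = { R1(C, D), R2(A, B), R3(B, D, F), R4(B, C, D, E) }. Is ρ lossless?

Chase test. Columns are A, B, C, D, E, F; row i has aⱼ where attribute j ∈ Ri, else bᵢⱼ.
Initial tableau (one row per fragment):
  row 1: b11 b12 a3 a4 b15 b16
  row 2: a1 a2 b23 b24 b25 b26
  row 3: b31 a2 b33 a4 b35 a6
  row 4: b41 a2 a3 a4 a5 b46
Rows 2 and 3 agree on B; apply B→E, F and equate their E, F entries.
Rows 2 and 4 agree on B; apply B→E, F and equate their E, F entries.
Rows 1 and 3 agree on D; apply D→B, E and equate their B, E entries.
Rows 2 and 3 agree on F; apply F→C, E and equate their C, E entries.
Rows 2 and 4 agree on F; apply F→C, E and equate their C, E entries.
Rows 1 and 2 agree on B; apply B→E, F and equate their E, F entries.
Rows 1 and 2 agree on C, F; apply C, F→A and equate their A entries.
Rows 1 and 3 agree on C, F; apply C, F→A and equate their A entries.
Rows 1 and 4 agree on C, F; apply C, F→A and equate their A entries.
Rows 1 and 2 agree on A, B; apply A, B→D, F and equate their D, F entries.
Row 1 is now all distinguished symbols — the join is lossless.

Yes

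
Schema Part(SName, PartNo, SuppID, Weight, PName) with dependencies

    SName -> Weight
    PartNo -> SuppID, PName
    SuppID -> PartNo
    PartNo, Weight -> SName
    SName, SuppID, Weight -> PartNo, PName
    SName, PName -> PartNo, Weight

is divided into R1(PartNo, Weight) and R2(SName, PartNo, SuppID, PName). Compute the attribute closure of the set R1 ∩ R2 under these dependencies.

R1 ∩ R2 = {PartNo}.
PartNo → SuppID, PName applies, adding SuppID, PName
Closure: {PartNo, SuppID, PName}.

PartNo, SuppID, PName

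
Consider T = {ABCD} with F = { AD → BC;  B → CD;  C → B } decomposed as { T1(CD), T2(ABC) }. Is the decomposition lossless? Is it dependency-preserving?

Lossless test: (C)⁺ = {BCD}, which contains all of one fragment — lossless.
Dependency preservation: the restricted closure of {AD} across the fragments never reaches {BC}, so AD → BC cannot be enforced without a join — not preserved.

lossless but not dependency-preserving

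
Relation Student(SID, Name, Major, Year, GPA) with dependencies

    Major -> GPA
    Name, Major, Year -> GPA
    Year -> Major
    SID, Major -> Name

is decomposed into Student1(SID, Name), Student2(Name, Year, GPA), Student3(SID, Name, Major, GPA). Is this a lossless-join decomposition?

Chase test. Columns are SID, Name, Major, Year, GPA; row i has aⱼ where attribute j ∈ Studenti, else bᵢⱼ.
Initial tableau (one row per fragment):
  row 1: a1 a2 b13 b14 b15
  row 2: b21 a2 b23 a4 a5
  row 3: a1 a2 a3 b34 a5
No row becomes fully distinguished — the join is lossy.

No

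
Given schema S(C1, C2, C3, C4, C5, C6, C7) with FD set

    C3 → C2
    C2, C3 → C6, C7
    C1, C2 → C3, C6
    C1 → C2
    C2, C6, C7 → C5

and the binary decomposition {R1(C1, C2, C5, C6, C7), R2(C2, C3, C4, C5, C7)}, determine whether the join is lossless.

Common attributes: R1 ∩ R2 = {C2, C5, C7}.
No dependency enlarges {C2, C5, C7}, so (C2, C5, C7)⁺ = {C2, C5, C7}.
The closure contains neither all of R1 = {C1, C2, C5, C6, C7} nor all of R2 = {C2, C3, C4, C5, C7}, so the common attributes are not a superkey of either fragment. The join is lossy.

No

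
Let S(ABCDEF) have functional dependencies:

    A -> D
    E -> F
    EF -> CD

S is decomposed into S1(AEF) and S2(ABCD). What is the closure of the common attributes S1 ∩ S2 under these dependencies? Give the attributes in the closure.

S1 ∩ S2 = {A}.
A → D applies, adding D
Closure: {AD}.

AD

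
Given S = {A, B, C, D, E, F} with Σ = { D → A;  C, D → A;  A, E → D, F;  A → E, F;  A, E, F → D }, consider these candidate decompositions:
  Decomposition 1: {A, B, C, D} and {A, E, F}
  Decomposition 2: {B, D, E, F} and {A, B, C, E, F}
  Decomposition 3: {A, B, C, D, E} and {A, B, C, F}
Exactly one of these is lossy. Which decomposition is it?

Decomposition 1: common = {A}, closure = {A, D, E, F} → lossless.
Decomposition 2: common = {B, E, F}, closure = {B, E, F} → lossy.
Decomposition 3: common = {A, B, C}, closure = {A, B, C, D, E, F} → lossless.

Decomposition 2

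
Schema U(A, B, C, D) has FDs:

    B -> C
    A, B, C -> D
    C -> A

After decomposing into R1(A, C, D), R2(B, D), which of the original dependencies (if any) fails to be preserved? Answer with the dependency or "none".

Check B → C: no single fragment contains all of {B, C}, and the restricted closure of {B} across the fragments never reaches {C}.
A, B, C → D is preserved.
C → A is preserved.

B -> C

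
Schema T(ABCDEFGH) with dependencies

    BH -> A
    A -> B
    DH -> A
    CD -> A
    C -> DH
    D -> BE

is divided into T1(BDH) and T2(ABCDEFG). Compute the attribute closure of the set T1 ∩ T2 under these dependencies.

T1 ∩ T2 = {BD}.
D → BE applies, adding E
Closure: {BDE}.

BDE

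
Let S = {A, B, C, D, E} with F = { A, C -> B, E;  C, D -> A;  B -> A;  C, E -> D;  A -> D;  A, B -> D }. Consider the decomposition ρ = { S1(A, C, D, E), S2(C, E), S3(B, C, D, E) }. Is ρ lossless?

Chase test. Columns are A, B, C, D, E; row i has aⱼ where attribute j ∈ Si, else bᵢⱼ.
Initial tableau (one row per fragment):
  row 1: a1 b12 a3 a4 a5
  row 2: b21 b22 a3 b24 a5
  row 3: b31 a2 a3 a4 a5
Rows 1 and 3 agree on C, D; apply C, D→A and equate their A entries.
Rows 1 and 2 agree on C, E; apply C, E→D and equate their D entries.
Rows 1 and 3 agree on A, C; apply A, C→B, E and equate their B, E entries.
Rows 1 and 2 agree on C, D; apply C, D→A and equate their A entries.
Rows 1 and 2 agree on A, C; apply A, C→B, E and equate their B, E entries.
Row 1 is now all distinguished symbols — the join is lossless.

Yes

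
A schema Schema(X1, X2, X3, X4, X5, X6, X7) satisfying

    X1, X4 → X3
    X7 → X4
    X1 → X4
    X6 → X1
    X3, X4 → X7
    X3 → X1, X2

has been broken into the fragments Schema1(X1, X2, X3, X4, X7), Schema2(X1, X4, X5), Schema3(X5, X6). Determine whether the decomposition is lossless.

No

Chase test. Columns are X1, X2, X3, X4, X5, X6, X7; row i has aⱼ where attribute j ∈ Schemai, else bᵢⱼ.
Initial tableau (one row per fragment):
  row 1: a1 a2 a3 a4 b15 b16 a7
  row 2: a1 b22 b23 a4 a5 b26 b27
  row 3: b31 b32 b33 b34 a5 a6 b37
Rows 1 and 2 agree on X1, X4; apply X1, X4→X3 and equate their X3 entries.
Rows 1 and 2 agree on X3, X4; apply X3, X4→X7 and equate their X7 entries.
Rows 1 and 2 agree on X3; apply X3→X1, X2 and equate their X1, X2 entries.
No row becomes fully distinguished — the join is lossy.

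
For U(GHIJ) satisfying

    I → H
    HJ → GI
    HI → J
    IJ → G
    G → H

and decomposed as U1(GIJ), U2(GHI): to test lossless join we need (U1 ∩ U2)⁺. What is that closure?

GHIJ

U1 ∩ U2 = {GI}.
I → H applies, adding H
HI → J applies, adding J
Closure: {GHIJ}.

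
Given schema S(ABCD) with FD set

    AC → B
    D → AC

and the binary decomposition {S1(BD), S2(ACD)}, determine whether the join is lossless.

Yes

Common attributes: S1 ∩ S2 = {D}.
Closure of {D}: D → AC applies, adding AC; AC → B applies, adding B. So (D)⁺ = {ABCD}.
This closure contains every attribute of S1, so S1 ∩ S2 → S1. The join is lossless.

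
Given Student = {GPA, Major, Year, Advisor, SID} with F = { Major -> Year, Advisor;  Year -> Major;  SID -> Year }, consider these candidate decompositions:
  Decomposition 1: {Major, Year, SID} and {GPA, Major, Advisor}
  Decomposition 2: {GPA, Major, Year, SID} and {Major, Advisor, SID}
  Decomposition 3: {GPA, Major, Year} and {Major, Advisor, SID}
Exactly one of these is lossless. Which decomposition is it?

Decomposition 2

Decomposition 1: common = {Major}, closure = {Major, Year, Advisor} → lossy.
Decomposition 2: common = {Major, SID}, closure = {Major, Year, Advisor, SID} → lossless.
Decomposition 3: common = {Major}, closure = {Major, Year, Advisor} → lossy.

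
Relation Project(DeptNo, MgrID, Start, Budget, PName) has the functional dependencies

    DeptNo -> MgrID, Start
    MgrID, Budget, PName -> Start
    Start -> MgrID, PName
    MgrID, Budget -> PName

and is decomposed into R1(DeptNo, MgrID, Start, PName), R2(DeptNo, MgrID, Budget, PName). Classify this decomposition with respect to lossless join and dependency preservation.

lossless but not dependency-preserving

Lossless test: (DeptNo, MgrID, PName)⁺ = {DeptNo, MgrID, Start, PName}, which contains all of one fragment — lossless.
Dependency preservation: the restricted closure of {MgrID, Budget, PName} across the fragments never reaches {Start}, so MgrID, Budget, PName → Start cannot be enforced without a join — not preserved.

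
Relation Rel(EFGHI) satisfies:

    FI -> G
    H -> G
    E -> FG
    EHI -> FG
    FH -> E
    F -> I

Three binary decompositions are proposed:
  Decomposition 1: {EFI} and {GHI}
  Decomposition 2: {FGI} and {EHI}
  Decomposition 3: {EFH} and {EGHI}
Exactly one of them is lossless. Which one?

Decomposition 1: common = {I}, closure = {I} → lossy.
Decomposition 2: common = {I}, closure = {I} → lossy.
Decomposition 3: common = {EH}, closure = {EFGHI} → lossless.

Decomposition 3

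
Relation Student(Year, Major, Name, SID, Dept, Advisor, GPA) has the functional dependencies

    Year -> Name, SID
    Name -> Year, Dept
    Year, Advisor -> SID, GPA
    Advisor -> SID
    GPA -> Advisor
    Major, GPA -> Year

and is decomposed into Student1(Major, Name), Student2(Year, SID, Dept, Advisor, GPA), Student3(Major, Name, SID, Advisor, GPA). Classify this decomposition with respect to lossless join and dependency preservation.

Lossless test (chase): Rows 1 and 3 agree on Name; apply Name→Year, Dept and equate their Year, Dept entries. Rows 1 and 3 agree on Year; apply Year→Name, SID and equate their Name, SID entries. No row becomes fully distinguished — the join is lossy.
Dependency preservation: the restricted closure of {Year} across the fragments never reaches {Name, SID}, so Year → Name, SID cannot be enforced without a join — not preserved.

lossy and not dependency-preserving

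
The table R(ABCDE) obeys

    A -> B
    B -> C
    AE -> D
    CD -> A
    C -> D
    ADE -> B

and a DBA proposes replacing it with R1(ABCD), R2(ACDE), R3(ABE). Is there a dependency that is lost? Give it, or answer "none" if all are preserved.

none

A → B lies within R1.
B → C lies within R1.
AE → D lies within R2.
CD → A lies within R1.
C → D lies within R1.
ADE → B: restricted closure across fragments reaches B.
Every dependency is enforceable on the fragments, so the decomposition is dependency-preserving.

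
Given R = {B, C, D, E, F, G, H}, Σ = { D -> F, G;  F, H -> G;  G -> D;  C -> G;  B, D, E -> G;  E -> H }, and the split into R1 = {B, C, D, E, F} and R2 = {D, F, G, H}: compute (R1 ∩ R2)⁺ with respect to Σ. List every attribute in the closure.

D, F, G

R1 ∩ R2 = {D, F}.
D → F, G applies, adding G
Closure: {D, F, G}.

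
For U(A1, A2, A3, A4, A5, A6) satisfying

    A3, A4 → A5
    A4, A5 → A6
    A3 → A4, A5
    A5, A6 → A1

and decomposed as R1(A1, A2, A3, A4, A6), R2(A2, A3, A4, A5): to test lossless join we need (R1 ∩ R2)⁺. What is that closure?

R1 ∩ R2 = {A2, A3, A4}.
A3, A4 → A5 applies, adding A5
A4, A5 → A6 applies, adding A6
A5, A6 → A1 applies, adding A1
Closure: {A1, A2, A3, A4, A5, A6}.

A1, A2, A3, A4, A5, A6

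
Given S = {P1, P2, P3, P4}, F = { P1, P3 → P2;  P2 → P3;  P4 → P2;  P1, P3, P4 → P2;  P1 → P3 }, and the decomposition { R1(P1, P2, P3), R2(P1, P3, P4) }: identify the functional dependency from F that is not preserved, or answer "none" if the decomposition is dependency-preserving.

P4 → P2

Check P4 → P2: no single fragment contains all of {P2, P4}, and the restricted closure of {P4} across the fragments never reaches {P2}.
P1, P3 → P2 is preserved.
P2 → P3 is preserved.
P1, P3, P4 → P2 is preserved.
P1 → P3 is preserved.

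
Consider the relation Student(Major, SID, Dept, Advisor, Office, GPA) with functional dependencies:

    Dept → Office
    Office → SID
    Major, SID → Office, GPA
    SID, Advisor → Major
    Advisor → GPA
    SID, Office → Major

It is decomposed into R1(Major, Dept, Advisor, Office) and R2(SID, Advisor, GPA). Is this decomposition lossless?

No

Common attributes: R1 ∩ R2 = {Advisor}.
Closure of {Advisor}: Advisor → GPA applies, adding GPA. So (Advisor)⁺ = {Advisor, GPA}.
The closure contains neither all of R1 = {Major, Dept, Advisor, Office} nor all of R2 = {SID, Advisor, GPA}, so the common attributes are not a superkey of either fragment. The join is lossy.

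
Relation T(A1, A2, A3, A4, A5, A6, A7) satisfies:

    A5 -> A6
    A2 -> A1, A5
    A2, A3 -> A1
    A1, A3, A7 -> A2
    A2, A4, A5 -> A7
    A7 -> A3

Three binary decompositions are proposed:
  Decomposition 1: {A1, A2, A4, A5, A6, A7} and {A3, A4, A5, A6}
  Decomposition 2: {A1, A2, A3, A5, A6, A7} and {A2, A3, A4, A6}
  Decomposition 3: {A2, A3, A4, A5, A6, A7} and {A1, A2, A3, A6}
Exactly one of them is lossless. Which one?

Decomposition 3

Decomposition 1: common = {A4, A5, A6}, closure = {A4, A5, A6} → lossy.
Decomposition 2: common = {A2, A3, A6}, closure = {A1, A2, A3, A5, A6} → lossy.
Decomposition 3: common = {A2, A3, A6}, closure = {A1, A2, A3, A5, A6} → lossless.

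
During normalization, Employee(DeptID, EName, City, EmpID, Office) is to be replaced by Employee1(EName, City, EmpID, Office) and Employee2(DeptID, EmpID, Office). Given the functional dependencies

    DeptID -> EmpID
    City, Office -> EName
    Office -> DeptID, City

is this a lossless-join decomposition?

Yes

Common attributes: Employee1 ∩ Employee2 = {EmpID, Office}.
Closure of {EmpID, Office}: Office → DeptID, City applies, adding DeptID, City; City, Office → EName applies, adding EName. So (EmpID, Office)⁺ = {DeptID, EName, City, EmpID, Office}.
This closure contains every attribute of Employee1, so Employee1 ∩ Employee2 → Employee1. The join is lossless.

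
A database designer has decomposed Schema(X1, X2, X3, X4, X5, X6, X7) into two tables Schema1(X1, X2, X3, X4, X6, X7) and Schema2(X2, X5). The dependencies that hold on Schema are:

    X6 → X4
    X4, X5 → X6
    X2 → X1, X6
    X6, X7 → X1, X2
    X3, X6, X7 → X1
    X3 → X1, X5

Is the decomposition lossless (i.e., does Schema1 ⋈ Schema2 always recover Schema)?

No

Common attributes: Schema1 ∩ Schema2 = {X2}.
Closure of {X2}: X2 → X1, X6 applies, adding X1, X6; X6 → X4 applies, adding X4. So (X2)⁺ = {X1, X2, X4, X6}.
The closure contains neither all of Schema1 = {X1, X2, X3, X4, X6, X7} nor all of Schema2 = {X2, X5}, so the common attributes are not a superkey of either fragment. The join is lossy.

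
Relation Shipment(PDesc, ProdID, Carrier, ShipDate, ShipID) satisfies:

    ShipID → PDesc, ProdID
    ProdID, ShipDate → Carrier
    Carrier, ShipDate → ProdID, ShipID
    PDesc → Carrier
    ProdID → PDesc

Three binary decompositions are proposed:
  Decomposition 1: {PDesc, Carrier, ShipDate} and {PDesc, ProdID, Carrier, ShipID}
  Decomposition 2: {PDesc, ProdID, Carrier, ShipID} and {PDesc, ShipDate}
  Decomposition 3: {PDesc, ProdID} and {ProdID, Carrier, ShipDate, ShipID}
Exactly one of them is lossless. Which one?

Decomposition 3

Decomposition 1: common = {PDesc, Carrier}, closure = {PDesc, Carrier} → lossy.
Decomposition 2: common = {PDesc}, closure = {PDesc, Carrier} → lossy.
Decomposition 3: common = {ProdID}, closure = {PDesc, ProdID, Carrier} → lossless.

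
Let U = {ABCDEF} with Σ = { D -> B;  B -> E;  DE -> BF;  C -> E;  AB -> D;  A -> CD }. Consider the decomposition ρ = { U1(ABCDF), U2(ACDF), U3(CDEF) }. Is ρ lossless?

Chase test. Columns are ABCDEF; row i has aⱼ where attribute j ∈ Ui, else bᵢⱼ.
Initial tableau (one row per fragment):
  row 1: a1 a2 a3 a4 b15 a6
  row 2: a1 b22 a3 a4 b25 a6
  row 3: b31 b32 a3 a4 a5 a6
Rows 1 and 2 agree on D; apply D→B and equate their B entries.
Rows 1 and 3 agree on D; apply D→B and equate their B entries.
Rows 1 and 2 agree on B; apply B→E and equate their E entries.
Rows 1 and 3 agree on B; apply B→E and equate their E entries.
Row 1 is now all distinguished symbols — the join is lossless.

Yes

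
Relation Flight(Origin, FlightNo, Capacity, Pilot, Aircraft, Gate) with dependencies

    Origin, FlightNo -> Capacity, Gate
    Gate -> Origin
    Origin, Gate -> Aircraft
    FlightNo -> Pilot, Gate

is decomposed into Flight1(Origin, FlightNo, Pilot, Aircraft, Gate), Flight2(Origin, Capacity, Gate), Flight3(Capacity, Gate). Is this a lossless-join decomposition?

Chase test. Columns are Origin, FlightNo, Capacity, Pilot, Aircraft, Gate; row i has aⱼ where attribute j ∈ Flighti, else bᵢⱼ.
Initial tableau (one row per fragment):
  row 1: a1 a2 b13 a4 a5 a6
  row 2: a1 b22 a3 b24 b25 a6
  row 3: b31 b32 a3 b34 b35 a6
Rows 1 and 3 agree on Gate; apply Gate→Origin and equate their Origin entries.
Rows 1 and 2 agree on Origin, Gate; apply Origin, Gate→Aircraft and equate their Aircraft entries.
Rows 1 and 3 agree on Origin, Gate; apply Origin, Gate→Aircraft and equate their Aircraft entries.
No row becomes fully distinguished — the join is lossy.

No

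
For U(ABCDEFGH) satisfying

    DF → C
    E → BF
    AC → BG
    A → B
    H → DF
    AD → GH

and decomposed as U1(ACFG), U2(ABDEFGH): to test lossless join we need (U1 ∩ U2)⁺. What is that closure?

ABFG

U1 ∩ U2 = {AFG}.
A → B applies, adding B
Closure: {ABFG}.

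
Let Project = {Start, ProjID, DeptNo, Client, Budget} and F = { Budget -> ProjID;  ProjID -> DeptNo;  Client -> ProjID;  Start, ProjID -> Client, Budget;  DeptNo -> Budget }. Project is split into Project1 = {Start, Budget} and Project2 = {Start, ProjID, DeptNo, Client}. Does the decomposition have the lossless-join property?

Common attributes: Project1 ∩ Project2 = {Start}.
No dependency enlarges {Start}, so (Start)⁺ = {Start}.
The closure contains neither all of Project1 = {Start, Budget} nor all of Project2 = {Start, ProjID, DeptNo, Client}, so the common attributes are not a superkey of either fragment. The join is lossy.

No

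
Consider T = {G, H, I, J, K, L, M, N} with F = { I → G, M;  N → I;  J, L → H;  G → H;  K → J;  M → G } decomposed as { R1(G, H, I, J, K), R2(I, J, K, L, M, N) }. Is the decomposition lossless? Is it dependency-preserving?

Lossless test: (I, J, K)⁺ = {G, H, I, J, K, M}, which contains all of one fragment — lossless.
Dependency preservation: the restricted closure of {J, L} across the fragments never reaches {H}, so J, L → H cannot be enforced without a join — not preserved.

lossless but not dependency-preserving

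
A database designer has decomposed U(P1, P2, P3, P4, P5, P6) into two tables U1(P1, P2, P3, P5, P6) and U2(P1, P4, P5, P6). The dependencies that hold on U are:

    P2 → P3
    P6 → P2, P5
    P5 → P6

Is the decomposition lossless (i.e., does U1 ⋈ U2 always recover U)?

Yes

Common attributes: U1 ∩ U2 = {P1, P5, P6}.
Closure of {P1, P5, P6}: P6 → P2, P5 applies, adding P2; P2 → P3 applies, adding P3. So (P1, P5, P6)⁺ = {P1, P2, P3, P5, P6}.
This closure contains every attribute of U1, so U1 ∩ U2 → U1. The join is lossless.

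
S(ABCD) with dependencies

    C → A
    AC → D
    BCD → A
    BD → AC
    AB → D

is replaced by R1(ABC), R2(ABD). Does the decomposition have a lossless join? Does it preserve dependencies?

lossless but not dependency-preserving

Lossless test: (AB)⁺ = {ABCD}, which contains all of one fragment — lossless.
Dependency preservation: the restricted closure of {AC} across the fragments never reaches {D}, so AC → D cannot be enforced without a join — not preserved.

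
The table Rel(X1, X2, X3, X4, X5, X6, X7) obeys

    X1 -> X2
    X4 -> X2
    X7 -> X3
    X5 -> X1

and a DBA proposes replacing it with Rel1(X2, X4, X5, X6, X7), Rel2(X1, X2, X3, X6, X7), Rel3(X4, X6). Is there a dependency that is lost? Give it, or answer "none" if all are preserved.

Check X5 → X1: no single fragment contains all of {X1, X5}, and the restricted closure of {X5} across the fragments never reaches {X1}.
X1 → X2 is preserved.
X4 → X2 is preserved.
X7 → X3 is preserved.

X5 -> X1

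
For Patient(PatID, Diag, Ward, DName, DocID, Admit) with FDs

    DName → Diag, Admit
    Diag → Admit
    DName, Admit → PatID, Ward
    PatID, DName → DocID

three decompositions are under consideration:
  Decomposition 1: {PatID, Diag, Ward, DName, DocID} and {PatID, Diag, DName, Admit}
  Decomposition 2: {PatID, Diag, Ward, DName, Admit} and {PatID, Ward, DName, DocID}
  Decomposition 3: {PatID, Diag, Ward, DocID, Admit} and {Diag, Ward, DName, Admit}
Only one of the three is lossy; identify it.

Decomposition 3

Decomposition 1: common = {PatID, Diag, DName}, closure = {PatID, Diag, Ward, DName, DocID, Admit} → lossless.
Decomposition 2: common = {PatID, Ward, DName}, closure = {PatID, Diag, Ward, DName, DocID, Admit} → lossless.
Decomposition 3: common = {Diag, Ward, Admit}, closure = {Diag, Ward, Admit} → lossy.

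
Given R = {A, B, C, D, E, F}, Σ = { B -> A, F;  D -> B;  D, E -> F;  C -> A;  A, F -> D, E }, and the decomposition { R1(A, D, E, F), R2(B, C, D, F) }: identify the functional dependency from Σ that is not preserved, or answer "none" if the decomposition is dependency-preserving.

Check C → A: no single fragment contains all of {A, C}, and the restricted closure of {C} across the fragments never reaches {A}.
B → A, F is preserved.
D → B is preserved.
D, E → F is preserved.
A, F → D, E is preserved.

C -> A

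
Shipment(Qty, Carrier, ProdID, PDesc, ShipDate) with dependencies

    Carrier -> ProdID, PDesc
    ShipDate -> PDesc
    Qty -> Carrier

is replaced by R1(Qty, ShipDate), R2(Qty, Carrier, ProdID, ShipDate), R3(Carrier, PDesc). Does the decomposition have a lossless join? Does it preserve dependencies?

Lossless test (chase): Rows 2 and 3 agree on Carrier; apply Carrier→ProdID, PDesc and equate their ProdID, PDesc entries. Rows 1 and 2 agree on ShipDate; apply ShipDate→PDesc and equate their PDesc entries. Rows 1 and 2 agree on Qty; apply Qty→Carrier and equate their Carrier entries. Rows 1 and 2 agree on Carrier; apply Carrier→ProdID, PDesc and equate their ProdID, PDesc entries. Row 1 is now all distinguished symbols — the join is lossless.
Dependency preservation: the restricted closure of {ShipDate} across the fragments never reaches {PDesc}, so ShipDate → PDesc cannot be enforced without a join — not preserved.

lossless but not dependency-preserving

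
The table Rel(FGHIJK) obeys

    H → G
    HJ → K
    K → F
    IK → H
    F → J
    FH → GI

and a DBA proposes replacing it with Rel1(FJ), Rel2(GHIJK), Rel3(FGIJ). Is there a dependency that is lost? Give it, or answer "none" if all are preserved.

K → F

Check K → F: no single fragment contains all of {FK}, and the restricted closure of {K} across the fragments never reaches {F}.
H → G is preserved.
HJ → K is preserved.
IK → H is preserved.
F → J is preserved.
FH → GI is preserved.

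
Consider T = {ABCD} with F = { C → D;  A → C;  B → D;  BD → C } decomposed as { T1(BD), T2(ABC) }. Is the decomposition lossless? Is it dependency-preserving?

lossless but not dependency-preserving

Lossless test: (B)⁺ = {BCD}, which contains all of one fragment — lossless.
Dependency preservation: the restricted closure of {C} across the fragments never reaches {D}, so C → D cannot be enforced without a join — not preserved.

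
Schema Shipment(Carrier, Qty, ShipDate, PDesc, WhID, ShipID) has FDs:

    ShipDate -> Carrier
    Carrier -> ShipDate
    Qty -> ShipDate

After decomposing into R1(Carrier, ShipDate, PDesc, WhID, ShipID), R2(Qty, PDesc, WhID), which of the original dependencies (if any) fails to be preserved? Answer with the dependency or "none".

Check Qty → ShipDate: no single fragment contains all of {Qty, ShipDate}, and the restricted closure of {Qty} across the fragments never reaches {ShipDate}.
ShipDate → Carrier is preserved.
Carrier → ShipDate is preserved.

Qty -> ShipDate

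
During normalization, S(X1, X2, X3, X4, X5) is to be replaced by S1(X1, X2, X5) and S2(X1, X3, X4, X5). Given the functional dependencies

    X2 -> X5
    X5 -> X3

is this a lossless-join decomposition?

Common attributes: S1 ∩ S2 = {X1, X5}.
Closure of {X1, X5}: X5 → X3 applies, adding X3. So (X1, X5)⁺ = {X1, X3, X5}.
The closure contains neither all of S1 = {X1, X2, X5} nor all of S2 = {X1, X3, X4, X5}, so the common attributes are not a superkey of either fragment. The join is lossy.

No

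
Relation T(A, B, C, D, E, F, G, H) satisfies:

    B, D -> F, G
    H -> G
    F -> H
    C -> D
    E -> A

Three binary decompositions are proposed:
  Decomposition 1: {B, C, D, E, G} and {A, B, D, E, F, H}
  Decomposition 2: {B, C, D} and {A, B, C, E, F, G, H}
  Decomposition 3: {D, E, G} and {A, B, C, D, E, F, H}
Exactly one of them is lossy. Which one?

Decomposition 1: common = {B, D, E}, closure = {A, B, D, E, F, G, H} → lossless.
Decomposition 2: common = {B, C}, closure = {B, C, D, F, G, H} → lossless.
Decomposition 3: common = {D, E}, closure = {A, D, E} → lossy.

Decomposition 3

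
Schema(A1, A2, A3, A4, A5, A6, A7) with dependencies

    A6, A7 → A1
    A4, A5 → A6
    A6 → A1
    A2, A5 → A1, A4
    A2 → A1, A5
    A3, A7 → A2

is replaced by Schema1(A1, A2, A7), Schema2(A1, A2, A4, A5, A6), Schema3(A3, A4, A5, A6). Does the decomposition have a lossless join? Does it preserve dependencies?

Lossless test (chase): Rows 2 and 3 agree on A6; apply A6→A1 and equate their A1 entries. Rows 1 and 2 agree on A2; apply A2→A1, A5 and equate their A1, A5 entries. Rows 1 and 2 agree on A2, A5; apply A2, A5→A1, A4 and equate their A1, A4 entries. Rows 1 and 2 agree on A4, A5; apply A4, A5→A6 and equate their A6 entries. No row becomes fully distinguished — the join is lossy.
Dependency preservation: the restricted closure of {A3, A7} across the fragments never reaches {A2}, so A3, A7 → A2 cannot be enforced without a join — not preserved.

lossy and not dependency-preserving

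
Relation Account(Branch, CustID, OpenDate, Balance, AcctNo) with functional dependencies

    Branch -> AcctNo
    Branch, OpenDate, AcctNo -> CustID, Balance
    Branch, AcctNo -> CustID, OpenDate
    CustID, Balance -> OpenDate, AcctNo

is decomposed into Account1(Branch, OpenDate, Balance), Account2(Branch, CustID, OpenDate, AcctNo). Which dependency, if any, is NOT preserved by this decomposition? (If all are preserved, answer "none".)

Check CustID, Balance → OpenDate, AcctNo: no single fragment contains all of {CustID, OpenDate, Balance, AcctNo}, and the restricted closure of {CustID, Balance} across the fragments never reaches {OpenDate, AcctNo}.
Branch → AcctNo is preserved.
Branch, OpenDate, AcctNo → CustID, Balance is preserved.
Branch, AcctNo → CustID, OpenDate is preserved.

CustID, Balance -> OpenDate, AcctNo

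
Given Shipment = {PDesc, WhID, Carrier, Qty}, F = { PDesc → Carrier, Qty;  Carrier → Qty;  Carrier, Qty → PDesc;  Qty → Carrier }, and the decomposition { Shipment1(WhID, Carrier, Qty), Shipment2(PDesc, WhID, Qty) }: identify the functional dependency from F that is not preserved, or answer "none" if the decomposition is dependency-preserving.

none

PDesc → Carrier, Qty: restricted closure across fragments reaches Carrier, Qty.
Carrier → Qty lies within Shipment1.
Carrier, Qty → PDesc: restricted closure across fragments reaches PDesc.
Qty → Carrier lies within Shipment1.
Every dependency is enforceable on the fragments, so the decomposition is dependency-preserving.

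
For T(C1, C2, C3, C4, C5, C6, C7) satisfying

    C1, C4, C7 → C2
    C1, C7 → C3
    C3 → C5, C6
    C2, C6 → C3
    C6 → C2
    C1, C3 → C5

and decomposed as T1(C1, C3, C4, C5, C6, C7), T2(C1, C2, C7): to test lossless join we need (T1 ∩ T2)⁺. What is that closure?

C1, C2, C3, C5, C6, C7

T1 ∩ T2 = {C1, C7}.
C1, C7 → C3 applies, adding C3
C3 → C5, C6 applies, adding C5, C6
C6 → C2 applies, adding C2
Closure: {C1, C2, C3, C5, C6, C7}.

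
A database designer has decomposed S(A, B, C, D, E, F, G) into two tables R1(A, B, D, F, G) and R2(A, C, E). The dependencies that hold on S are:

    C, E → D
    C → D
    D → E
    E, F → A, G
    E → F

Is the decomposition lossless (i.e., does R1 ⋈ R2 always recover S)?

No

Common attributes: R1 ∩ R2 = {A}.
No dependency enlarges {A}, so (A)⁺ = {A}.
The closure contains neither all of R1 = {A, B, D, F, G} nor all of R2 = {A, C, E}, so the common attributes are not a superkey of either fragment. The join is lossy.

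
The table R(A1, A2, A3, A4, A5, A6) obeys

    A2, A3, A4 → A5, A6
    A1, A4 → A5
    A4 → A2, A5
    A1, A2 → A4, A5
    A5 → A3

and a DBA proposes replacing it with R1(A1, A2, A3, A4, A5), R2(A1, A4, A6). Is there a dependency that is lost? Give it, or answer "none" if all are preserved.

A2, A3, A4 → A5, A6: restricted closure across fragments reaches A5, A6.
A1, A4 → A5 lies within R1.
A4 → A2, A5 lies within R1.
A1, A2 → A4, A5 lies within R1.
A5 → A3 lies within R1.
Every dependency is enforceable on the fragments, so the decomposition is dependency-preserving.

none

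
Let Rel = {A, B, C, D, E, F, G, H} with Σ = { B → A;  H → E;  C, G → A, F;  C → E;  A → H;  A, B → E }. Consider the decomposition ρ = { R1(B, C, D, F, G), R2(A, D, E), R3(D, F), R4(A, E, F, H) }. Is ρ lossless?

Chase test. Columns are A, B, C, D, E, F, G, H; row i has aⱼ where attribute j ∈ Ri, else bᵢⱼ.
Initial tableau (one row per fragment):
  row 1: b11 a2 a3 a4 b15 a6 a7 b18
  row 2: a1 b22 b23 a4 a5 b26 b27 b28
  row 3: b31 b32 b33 a4 b35 a6 b37 b38
  row 4: a1 b42 b43 b44 a5 a6 b47 a8
Rows 2 and 4 agree on A; apply A→H and equate their H entries.
No row becomes fully distinguished — the join is lossy.

No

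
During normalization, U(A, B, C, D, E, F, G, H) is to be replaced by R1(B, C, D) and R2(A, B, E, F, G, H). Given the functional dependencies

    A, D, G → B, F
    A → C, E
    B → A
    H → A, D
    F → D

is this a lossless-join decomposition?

Common attributes: R1 ∩ R2 = {B}.
Closure of {B}: B → A applies, adding A; A → C, E applies, adding C, E. So (B)⁺ = {A, B, C, E}.
The closure contains neither all of R1 = {B, C, D} nor all of R2 = {A, B, E, F, G, H}, so the common attributes are not a superkey of either fragment. The join is lossy.

No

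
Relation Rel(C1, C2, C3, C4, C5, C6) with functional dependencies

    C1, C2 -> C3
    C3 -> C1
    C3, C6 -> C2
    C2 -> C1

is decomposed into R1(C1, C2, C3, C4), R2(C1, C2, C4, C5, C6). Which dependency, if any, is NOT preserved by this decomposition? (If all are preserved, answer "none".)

C3, C6 -> C2

Check C3, C6 → C2: no single fragment contains all of {C2, C3, C6}, and the restricted closure of {C3, C6} across the fragments never reaches {C2}.
C1, C2 → C3 is preserved.
C3 → C1 is preserved.
C2 → C1 is preserved.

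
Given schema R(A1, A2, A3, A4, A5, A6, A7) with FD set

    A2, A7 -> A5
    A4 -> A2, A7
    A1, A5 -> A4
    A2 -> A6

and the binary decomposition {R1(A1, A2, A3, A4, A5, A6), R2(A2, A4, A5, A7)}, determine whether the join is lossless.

Yes

Common attributes: R1 ∩ R2 = {A2, A4, A5}.
Closure of {A2, A4, A5}: A4 → A2, A7 applies, adding A7; A2 → A6 applies, adding A6. So (A2, A4, A5)⁺ = {A2, A4, A5, A6, A7}.
This closure contains every attribute of R2, so R1 ∩ R2 → R2. The join is lossless.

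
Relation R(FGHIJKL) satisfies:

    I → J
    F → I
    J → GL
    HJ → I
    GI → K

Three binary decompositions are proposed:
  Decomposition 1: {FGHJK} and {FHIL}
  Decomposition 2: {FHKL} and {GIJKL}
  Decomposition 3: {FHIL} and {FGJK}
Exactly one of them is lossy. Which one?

Decomposition 2

Decomposition 1: common = {FH}, closure = {FGHIJKL} → lossless.
Decomposition 2: common = {KL}, closure = {KL} → lossy.
Decomposition 3: common = {F}, closure = {FGIJKL} → lossless.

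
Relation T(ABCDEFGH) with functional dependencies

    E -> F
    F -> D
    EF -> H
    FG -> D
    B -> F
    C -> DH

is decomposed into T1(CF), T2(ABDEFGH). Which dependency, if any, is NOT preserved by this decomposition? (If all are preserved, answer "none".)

C -> DH

Check C → DH: no single fragment contains all of {CDH}, and the restricted closure of {C} across the fragments never reaches {DH}.
E → F is preserved.
F → D is preserved.
EF → H is preserved.
FG → D is preserved.
B → F is preserved.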